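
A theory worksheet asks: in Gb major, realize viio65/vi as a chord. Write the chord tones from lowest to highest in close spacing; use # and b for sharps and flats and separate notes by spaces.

F Ab Cb D

viio65/vi is a secondary leading-tone chord. The target vi is Eb in Gb major; the applied chord is rooted a semitone below, on D.
Building a fully diminished seventh chord on D gives D-F-Ab-Cb.
The figured bass 65 indicates first inversion, placing the third (F) in the bass: F-Ab-Cb-D.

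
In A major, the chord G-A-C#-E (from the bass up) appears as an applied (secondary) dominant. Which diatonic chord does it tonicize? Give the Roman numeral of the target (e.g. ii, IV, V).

The chord is a dominant seventh chord on A.
A dominant resolves down a perfect fifth: A → D. In A major, D is scale degree 4, i.e. IV.

IV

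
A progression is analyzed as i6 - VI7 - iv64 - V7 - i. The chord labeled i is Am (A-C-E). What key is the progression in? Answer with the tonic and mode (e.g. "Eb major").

A minor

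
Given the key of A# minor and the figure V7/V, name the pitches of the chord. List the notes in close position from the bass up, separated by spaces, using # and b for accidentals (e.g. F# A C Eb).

V7/V is a secondary dominant — the dominant seventh of V. V in A# minor is E#, so the applied chord's root is B#, a perfect fifth above.
Building a dominant seventh chord on B# gives B#-D##-F##-A#.

B# D## F## A#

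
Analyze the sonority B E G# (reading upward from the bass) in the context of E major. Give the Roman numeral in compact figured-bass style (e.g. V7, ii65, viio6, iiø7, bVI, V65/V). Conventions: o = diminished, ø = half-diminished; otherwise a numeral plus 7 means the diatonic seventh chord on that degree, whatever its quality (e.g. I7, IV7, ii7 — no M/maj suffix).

I64

Stacked in thirds the chord is E-G#-B: a major triad on E.
E is scale degree 1 in E major, and a major triad on that degree is written I.
With B in the bass the chord is in second inversion, so the figured bass is 64.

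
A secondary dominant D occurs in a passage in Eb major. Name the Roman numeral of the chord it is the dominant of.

iii

The chord is a major triad on D.
A dominant resolves down a perfect fifth: D → G. In Eb major, G is scale degree 3, i.e. iii.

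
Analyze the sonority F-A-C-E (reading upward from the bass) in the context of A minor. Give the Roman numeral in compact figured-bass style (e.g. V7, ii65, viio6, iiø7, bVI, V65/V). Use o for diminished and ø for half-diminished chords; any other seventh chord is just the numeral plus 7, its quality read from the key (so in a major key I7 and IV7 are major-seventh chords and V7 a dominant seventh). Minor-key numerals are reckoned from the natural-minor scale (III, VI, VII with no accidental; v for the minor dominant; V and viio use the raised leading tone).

The pitches F-A-C-E form a major seventh chord rooted on F.
F is scale degree 6 in A minor, and a major seventh chord on that degree is written VI7.

VI7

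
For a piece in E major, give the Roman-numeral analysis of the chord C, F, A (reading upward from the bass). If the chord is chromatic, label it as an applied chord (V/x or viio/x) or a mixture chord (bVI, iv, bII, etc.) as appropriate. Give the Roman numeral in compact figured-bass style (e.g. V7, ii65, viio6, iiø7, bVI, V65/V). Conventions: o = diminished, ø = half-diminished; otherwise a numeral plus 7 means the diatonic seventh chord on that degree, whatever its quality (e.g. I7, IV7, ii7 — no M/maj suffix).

bII64

Stacked in thirds the chord is F-A-C: a major triad on F.
F is the lowered second degree of E major (diatonic 2 would be F#). This is the Neapolitan chord — a major triad on the lowered second degree.
With C in the bass the chord is in second inversion, so the figured bass is 64.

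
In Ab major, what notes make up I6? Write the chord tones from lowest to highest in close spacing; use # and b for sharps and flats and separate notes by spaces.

C Eb Ab

In Ab major, the first degree is Ab, and the diatonic chord built there is a major triad.
That chord is spelled Ab-C-Eb.
With the 6 figure the chord is in first inversion; from the bass C upward in close position it reads C-Eb-Ab.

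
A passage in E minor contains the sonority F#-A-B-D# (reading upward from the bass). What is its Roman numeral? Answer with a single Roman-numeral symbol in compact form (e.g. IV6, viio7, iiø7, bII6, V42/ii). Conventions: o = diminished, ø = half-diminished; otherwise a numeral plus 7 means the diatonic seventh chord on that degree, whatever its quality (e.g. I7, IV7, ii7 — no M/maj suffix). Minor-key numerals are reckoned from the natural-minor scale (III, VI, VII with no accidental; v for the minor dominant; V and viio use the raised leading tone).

Stacked in thirds the chord is B-D#-F#-A: a dominant seventh chord on B.
In E minor, B is the dominant; the diatonic dominant seventh chord there is V7.
With F# in the bass the chord is in second inversion, so the figured bass is 43.

V43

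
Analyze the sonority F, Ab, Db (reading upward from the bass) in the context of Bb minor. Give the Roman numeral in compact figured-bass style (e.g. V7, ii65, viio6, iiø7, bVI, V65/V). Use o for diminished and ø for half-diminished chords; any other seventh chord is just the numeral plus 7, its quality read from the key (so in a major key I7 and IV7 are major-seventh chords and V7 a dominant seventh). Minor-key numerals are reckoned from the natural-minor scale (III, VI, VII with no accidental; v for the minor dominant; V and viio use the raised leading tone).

III6

Stacked in thirds the chord is Db-F-Ab: a major triad on Db.
Db is scale degree 3 in Bb minor, and a major triad on that degree is written III.
With F in the bass the chord is in first inversion, so the figured bass is 6.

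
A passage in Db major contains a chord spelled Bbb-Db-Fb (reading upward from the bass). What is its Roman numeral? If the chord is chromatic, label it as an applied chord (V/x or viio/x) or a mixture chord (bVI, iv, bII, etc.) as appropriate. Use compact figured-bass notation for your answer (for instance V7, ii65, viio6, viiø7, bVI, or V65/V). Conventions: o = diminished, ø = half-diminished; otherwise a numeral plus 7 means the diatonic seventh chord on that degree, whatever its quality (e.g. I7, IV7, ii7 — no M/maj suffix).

The pitches Bbb-Db-Fb form a major triad rooted on Bbb.
Bbb is the lowered sixth degree of Db major (diatonic 6 would be Bb). This is a major triad on the lowered sixth degree, borrowed from the parallel minor.

bVI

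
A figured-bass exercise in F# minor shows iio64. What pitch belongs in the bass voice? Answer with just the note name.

D

iio in F# minor has root G#; the chord is G#-B-D.
The figure 64 means second inversion — the fifth is in the bass.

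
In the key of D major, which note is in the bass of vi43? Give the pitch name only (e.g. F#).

vi in D major has root B; the chord is B-D-F#-A.
The figure 43 means second inversion — the fifth is in the bass.

F#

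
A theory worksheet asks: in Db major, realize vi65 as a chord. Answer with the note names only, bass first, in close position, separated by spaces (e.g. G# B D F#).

The numeral's case and figure indicate a minor seventh chord. In Db major its root, the sixth degree, is Bb.
Stacking thirds from Bb gives Bb-Db-F-Ab.
With the 65 figure the chord is in first inversion; from the bass Db upward in close position it reads Db-F-Ab-Bb.

Db F Ab Bb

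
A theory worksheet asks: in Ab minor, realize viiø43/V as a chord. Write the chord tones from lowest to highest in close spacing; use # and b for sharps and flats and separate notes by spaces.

viiø43/V is a secondary leading-tone chord. The target V is Eb in Ab minor; the applied chord is rooted a semitone below, on D.
Building a half-diminished seventh chord on D gives D-F-Ab-C.
With the 43 figure the chord is in second inversion; from the bass Ab upward in close position it reads Ab-C-D-F.

Ab C D F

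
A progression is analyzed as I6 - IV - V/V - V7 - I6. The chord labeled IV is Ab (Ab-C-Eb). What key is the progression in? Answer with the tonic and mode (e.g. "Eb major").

Eb major

The anchor chord is a major triad on Ab, labeled IV.
If Ab is scale degree 4 and the mode makes that degree carry a major triad, the tonic is Eb and the mode is major.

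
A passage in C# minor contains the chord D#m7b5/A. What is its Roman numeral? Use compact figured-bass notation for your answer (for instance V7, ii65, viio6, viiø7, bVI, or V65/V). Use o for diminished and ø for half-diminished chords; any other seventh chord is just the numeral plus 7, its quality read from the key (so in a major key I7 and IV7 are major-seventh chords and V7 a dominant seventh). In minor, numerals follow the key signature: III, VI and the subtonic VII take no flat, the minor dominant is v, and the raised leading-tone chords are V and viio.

iiø43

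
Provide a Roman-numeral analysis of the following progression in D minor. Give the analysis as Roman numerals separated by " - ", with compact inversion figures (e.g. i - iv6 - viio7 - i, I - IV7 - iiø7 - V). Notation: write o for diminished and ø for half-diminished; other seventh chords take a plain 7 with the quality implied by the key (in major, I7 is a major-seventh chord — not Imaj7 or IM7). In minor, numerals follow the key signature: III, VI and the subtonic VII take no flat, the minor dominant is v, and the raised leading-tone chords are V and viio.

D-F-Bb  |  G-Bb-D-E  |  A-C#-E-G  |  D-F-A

D-F-Bb: major triad on Bb = scale degree 6 → VI6.
G-Bb-D-E: root E is the supertonic; half-diminished seventh chord there is iiø65.
A-C#-E-G has root A, degree 5 in D minor, so V7.
D-F-A: minor triad on D = scale degree 1 → i.

VI6 - iiø65 - V7 - i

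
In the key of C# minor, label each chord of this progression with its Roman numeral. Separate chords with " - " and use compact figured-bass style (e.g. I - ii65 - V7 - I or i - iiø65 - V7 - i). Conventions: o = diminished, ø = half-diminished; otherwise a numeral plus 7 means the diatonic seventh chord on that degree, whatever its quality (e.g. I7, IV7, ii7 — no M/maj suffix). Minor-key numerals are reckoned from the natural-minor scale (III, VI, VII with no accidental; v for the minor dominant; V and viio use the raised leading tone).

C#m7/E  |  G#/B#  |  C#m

C#m7/E: root C# is the tonic; minor seventh chord there is i65.
G#/B# has root G#, degree 5 in C# minor, so V6.
C#m: root C# is the tonic; minor triad there is i.

i65 - V6 - i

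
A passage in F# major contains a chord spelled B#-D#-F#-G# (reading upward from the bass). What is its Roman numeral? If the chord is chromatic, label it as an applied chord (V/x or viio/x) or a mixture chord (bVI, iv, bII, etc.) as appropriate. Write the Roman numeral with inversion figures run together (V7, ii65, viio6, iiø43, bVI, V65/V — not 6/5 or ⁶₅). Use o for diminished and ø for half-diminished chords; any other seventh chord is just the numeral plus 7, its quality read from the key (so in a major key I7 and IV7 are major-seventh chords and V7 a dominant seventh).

V65/V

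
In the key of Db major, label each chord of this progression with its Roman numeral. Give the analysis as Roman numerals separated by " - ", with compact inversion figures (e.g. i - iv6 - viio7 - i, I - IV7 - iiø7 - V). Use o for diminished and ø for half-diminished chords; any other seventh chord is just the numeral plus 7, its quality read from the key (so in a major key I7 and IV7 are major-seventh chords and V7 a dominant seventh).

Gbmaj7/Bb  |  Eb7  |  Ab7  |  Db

Gbmaj7/Bb: root Gb is the subdominant; major seventh chord there is IV65.
Eb7: chromatic; Eb is V of V, so V7/V.
Ab7 has root Ab, degree 5 in Db major, so V7.
Db: major triad on Db = scale degree 1 → I.

IV65 - V7/V - V7 - I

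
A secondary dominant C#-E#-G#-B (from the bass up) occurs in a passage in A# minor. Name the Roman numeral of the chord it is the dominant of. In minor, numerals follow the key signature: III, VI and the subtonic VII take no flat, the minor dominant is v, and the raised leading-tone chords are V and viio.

VI

The chord is a dominant seventh chord on C#.
A dominant resolves down a perfect fifth: C# → F#. In A# minor, F# is scale degree 6, i.e. VI.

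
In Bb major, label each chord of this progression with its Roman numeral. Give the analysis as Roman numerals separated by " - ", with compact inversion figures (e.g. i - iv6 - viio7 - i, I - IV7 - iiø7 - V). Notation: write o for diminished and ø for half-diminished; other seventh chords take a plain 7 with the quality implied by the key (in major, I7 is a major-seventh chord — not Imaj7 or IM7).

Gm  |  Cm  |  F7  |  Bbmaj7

Gm: root G is the submediant; minor triad there is vi.
Cm: root C is the supertonic; minor triad there is ii.
F7 has root F, degree 5 in Bb major, so V7.
Bbmaj7: major seventh chord on Bb = scale degree 1 → I7.

vi - ii - V7 - I7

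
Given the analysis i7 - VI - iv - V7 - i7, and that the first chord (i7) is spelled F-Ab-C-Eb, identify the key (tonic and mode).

F minor

The chord Fm7 is a minor seventh chord rooted on F; its label is i7.
If F is scale degree 1 and the mode makes that degree carry a minor seventh chord, the tonic is F and the mode is minor.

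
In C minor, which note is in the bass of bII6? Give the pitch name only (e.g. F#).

F

bII in C minor has root Db; the chord is Db-F-Ab.
The figure 6 means first inversion — the third is in the bass.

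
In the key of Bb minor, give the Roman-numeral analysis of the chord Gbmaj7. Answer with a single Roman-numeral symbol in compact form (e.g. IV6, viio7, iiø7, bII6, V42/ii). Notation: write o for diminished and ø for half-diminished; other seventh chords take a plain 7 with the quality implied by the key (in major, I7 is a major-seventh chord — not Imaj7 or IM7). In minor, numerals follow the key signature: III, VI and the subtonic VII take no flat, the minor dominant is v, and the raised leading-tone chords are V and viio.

VI7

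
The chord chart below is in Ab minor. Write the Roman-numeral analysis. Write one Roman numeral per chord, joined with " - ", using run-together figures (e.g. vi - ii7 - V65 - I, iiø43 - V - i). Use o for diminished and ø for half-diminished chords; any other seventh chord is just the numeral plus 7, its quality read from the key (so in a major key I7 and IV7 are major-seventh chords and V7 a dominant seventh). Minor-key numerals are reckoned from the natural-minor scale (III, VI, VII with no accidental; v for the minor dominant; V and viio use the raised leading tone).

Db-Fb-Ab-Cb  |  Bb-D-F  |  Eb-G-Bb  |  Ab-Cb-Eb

iv7 - V/V - V - i

Db-Fb-Ab-Cb: minor seventh chord on Db = scale degree 4 → iv7.
Bb-D-F: chromatic; Bb is V of V, so V/V.
Eb-G-Bb: root Eb is the dominant; major triad there is V.
Ab-Cb-Eb: minor triad on Ab = scale degree 1 → i.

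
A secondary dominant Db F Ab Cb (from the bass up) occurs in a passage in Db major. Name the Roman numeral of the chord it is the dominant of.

The chord is a dominant seventh chord on Db.
A dominant resolves down a perfect fifth: Db → Gb. In Db major, Gb is scale degree 4, i.e. IV.

IV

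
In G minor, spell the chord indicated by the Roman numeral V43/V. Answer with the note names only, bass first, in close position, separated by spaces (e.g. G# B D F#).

E G A C#

The slash means an applied dominant: we want the dominant of V. In G minor, V is D major, and its dominant is built on A.
Building a dominant seventh chord on A gives A-C#-E-G.
With the 43 figure the chord is in second inversion; from the bass E upward in close position it reads E-G-A-C#.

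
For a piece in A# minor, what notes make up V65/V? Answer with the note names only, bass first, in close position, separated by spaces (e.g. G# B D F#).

The slash means an applied dominant: we want the dominant of V. In A# minor, V is E# major, and its dominant is built on B#.
Building a dominant seventh chord on B# gives B#-D##-F##-A#.
With the 65 figure the chord is in first inversion; from the bass D## upward in close position it reads D##-F##-A#-B#.

D## F## A# B#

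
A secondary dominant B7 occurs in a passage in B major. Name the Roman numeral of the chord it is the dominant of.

IV

The chord is a dominant seventh chord on B.
A dominant resolves down a perfect fifth: B → E. In B major, E is scale degree 4, i.e. IV.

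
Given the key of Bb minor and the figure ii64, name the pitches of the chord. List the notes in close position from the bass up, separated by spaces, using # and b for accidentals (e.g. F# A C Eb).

G C Eb

Scale degree 2 in Bb minor is C; here the chord built on it is altered to a minor triad. ii64 is the minor supertonic, borrowed from the parallel major (the Dorian ii).
So the chord is C-Eb-G.
With the 64 figure the chord is in second inversion; from the bass G upward in close position it reads G-C-Eb.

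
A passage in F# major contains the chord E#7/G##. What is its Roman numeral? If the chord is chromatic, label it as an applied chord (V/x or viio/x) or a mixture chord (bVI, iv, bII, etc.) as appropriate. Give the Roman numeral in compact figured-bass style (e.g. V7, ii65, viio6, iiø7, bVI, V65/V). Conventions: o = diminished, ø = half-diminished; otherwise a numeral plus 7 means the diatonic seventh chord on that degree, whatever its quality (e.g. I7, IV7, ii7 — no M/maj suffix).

The pitches E#-G##-B#-D# form a dominant seventh chord rooted on E#.
E# is not a diatonic chord root with this quality in F# major, but it lies a perfect fifth above A# (iii), so the chord functions as an applied dominant of iii.
With G## in the bass the chord is in first inversion, so the figured bass is 65.

V65/iii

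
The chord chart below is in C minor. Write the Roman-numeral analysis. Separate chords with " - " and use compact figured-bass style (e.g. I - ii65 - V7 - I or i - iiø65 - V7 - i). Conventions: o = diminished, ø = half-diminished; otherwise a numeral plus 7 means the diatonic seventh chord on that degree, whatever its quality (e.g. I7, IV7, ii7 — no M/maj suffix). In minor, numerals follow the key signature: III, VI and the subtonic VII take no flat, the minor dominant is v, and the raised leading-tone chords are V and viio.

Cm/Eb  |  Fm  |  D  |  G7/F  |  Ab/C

i6 - iv - V/V - V42 - VI6

Cm/Eb has root C, degree 1 in C minor, so i6.
Fm: minor triad on F = scale degree 4 → iv.
D: a major triad on D, the applied dominant of V → V/V.
G7/F: root G is the dominant; dominant seventh chord there is V42.
Ab/C has root Ab, degree 6 in C minor, so VI6.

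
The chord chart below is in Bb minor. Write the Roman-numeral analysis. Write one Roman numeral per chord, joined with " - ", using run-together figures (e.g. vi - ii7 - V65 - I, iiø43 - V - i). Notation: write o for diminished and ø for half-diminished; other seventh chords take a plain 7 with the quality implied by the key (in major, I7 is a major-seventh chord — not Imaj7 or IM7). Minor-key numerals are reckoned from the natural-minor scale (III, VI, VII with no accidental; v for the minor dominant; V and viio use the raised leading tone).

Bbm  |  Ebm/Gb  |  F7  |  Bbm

i - iv6 - V7 - i

Bbm has root Bb, degree 1 in Bb minor, so i.
Ebm/Gb: minor triad on Eb = scale degree 4 → iv6.
F7 has root F, degree 5 in Bb minor, so V7.
Bbm: minor triad on Bb = scale degree 1 → i.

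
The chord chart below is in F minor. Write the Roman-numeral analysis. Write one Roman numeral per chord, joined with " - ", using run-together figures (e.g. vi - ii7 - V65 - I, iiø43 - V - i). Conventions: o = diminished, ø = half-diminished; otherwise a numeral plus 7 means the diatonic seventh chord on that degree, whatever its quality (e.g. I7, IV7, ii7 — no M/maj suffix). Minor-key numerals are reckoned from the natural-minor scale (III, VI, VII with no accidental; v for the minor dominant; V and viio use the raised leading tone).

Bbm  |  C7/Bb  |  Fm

iv - V42 - i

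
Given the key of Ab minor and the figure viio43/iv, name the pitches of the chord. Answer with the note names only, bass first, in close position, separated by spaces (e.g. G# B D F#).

Gb Bbb C Eb

viio43/iv is a secondary leading-tone chord. The target iv is Db in Ab minor; the applied chord is rooted a semitone below, on C.
Building a fully diminished seventh chord on C gives C-Eb-Gb-Bbb.
The figured bass 43 indicates second inversion, placing the fifth (Gb) in the bass: Gb-Bbb-C-Eb.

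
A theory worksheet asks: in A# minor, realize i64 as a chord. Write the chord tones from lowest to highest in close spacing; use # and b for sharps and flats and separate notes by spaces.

E# A# C#

The numeral's case and figure indicate a minor triad. In A# minor its root, the tonic, is A#.
Stacking thirds from A# gives A#-C#-E#.
The figured bass 64 indicates second inversion, placing the fifth (E#) in the bass: E#-A#-C#.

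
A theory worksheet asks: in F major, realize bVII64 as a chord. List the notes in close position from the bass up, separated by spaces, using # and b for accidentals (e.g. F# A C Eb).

Scale degree 7 in F major is E; lowering it a half step gives Eb. bVII64 is a major triad on the lowered seventh degree (the subtonic), borrowed from the parallel minor.
So the chord is Eb-G-Bb, a major triad.
With the 64 figure the chord is in second inversion; from the bass Bb upward in close position it reads Bb-Eb-G.

Bb Eb G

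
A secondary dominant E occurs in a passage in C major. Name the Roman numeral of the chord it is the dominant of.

The chord is a major triad on E.
A dominant resolves down a perfect fifth: E → A. In C major, A is scale degree 6, i.e. vi.

vi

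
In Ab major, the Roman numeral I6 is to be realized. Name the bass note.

C

I in Ab major has root Ab; the chord is Ab-C-Eb.
The figure 6 means first inversion — the third is in the bass.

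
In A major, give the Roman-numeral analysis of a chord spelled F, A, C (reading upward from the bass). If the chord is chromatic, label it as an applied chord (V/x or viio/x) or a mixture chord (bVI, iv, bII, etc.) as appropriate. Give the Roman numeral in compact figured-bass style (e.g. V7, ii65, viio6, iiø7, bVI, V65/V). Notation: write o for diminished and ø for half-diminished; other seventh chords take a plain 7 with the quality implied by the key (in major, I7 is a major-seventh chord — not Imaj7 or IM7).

bVI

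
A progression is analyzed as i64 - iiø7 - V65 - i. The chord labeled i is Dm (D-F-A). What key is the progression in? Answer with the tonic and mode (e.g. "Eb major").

D minor

The chord Dm is a minor triad rooted on D; its label is i.
If D is scale degree 1 and the mode makes that degree carry a minor triad, the tonic is D and the mode is minor.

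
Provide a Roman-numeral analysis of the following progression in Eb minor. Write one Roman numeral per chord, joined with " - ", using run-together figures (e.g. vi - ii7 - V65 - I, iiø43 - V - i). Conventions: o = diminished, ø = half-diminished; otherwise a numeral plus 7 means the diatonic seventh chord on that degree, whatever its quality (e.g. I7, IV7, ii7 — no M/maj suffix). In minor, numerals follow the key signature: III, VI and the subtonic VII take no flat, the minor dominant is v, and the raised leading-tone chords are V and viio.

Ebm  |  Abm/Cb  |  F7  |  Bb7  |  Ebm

i - iv6 - V7/V - V7 - i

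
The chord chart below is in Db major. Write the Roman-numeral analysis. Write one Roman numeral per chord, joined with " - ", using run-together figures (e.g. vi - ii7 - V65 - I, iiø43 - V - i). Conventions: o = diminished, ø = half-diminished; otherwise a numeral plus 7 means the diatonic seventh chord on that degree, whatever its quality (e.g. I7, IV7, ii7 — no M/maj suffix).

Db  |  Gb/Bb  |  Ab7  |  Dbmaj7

I - IV6 - V7 - I7

Db: major triad on Db = scale degree 1 → I.
Gb/Bb: root Gb is the subdominant; major triad there is IV6.
Ab7: root Ab is the dominant; dominant seventh chord there is V7.
Dbmaj7: root Db is the tonic; major seventh chord there is I7.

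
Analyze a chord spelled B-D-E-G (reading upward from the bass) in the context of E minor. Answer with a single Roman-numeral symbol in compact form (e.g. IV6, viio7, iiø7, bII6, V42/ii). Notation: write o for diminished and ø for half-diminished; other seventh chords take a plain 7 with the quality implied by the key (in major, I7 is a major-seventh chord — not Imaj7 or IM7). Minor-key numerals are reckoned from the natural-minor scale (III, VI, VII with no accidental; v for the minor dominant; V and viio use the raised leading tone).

The pitches E-G-B-D form a minor seventh chord rooted on E.
E is scale degree 1 in E minor, and a minor seventh chord on that degree is written i7.
With B in the bass the chord is in second inversion, so the figured bass is 43.

i43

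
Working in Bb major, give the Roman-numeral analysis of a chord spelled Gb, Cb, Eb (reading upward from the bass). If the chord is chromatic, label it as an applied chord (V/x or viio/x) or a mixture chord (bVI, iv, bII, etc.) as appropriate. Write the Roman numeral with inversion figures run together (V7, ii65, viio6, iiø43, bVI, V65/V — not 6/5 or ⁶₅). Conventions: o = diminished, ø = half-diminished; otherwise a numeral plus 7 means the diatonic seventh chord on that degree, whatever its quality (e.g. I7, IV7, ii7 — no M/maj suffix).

bII64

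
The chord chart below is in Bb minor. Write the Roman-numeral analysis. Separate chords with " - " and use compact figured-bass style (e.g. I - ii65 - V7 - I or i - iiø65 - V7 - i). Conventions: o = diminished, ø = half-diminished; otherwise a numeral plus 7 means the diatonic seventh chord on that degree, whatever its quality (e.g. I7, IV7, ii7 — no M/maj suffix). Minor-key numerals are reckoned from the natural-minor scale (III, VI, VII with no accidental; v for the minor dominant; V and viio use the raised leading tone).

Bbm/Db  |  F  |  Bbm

i6 - V - i

Bbm/Db: minor triad on Bb = scale degree 1 → i6.
F: root F is the dominant; major triad there is V.
Bbm has root Bb, degree 1 in Bb minor, so i.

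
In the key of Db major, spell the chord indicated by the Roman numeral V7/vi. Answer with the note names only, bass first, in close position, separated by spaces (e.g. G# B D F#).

F A C Eb

The slash means an applied dominant: we want the dominant of vi. In Db major, vi is Bb minor, and its dominant is built on F.
Building a dominant seventh chord on F gives F-A-C-Eb.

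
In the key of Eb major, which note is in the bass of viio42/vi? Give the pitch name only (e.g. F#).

Ab

The applied chord viio42/vi is rooted on B: B-D-F-Ab.
The figure 42 means third inversion — the seventh is in the bass.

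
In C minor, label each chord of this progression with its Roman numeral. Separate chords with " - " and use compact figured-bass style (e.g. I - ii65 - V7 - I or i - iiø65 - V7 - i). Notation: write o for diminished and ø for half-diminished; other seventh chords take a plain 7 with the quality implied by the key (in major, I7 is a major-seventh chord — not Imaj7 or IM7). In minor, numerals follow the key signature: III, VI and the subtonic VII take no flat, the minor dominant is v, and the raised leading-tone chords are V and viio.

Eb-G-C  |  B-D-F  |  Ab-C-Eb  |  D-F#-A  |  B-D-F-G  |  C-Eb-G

Eb-G-C: root C is the tonic; minor triad there is i6.
B-D-F: diminished triad on B = scale degree 7 → viio.
Ab-C-Eb: major triad on Ab = scale degree 6 → VI.
D-F#-A: a major triad on D, the applied dominant of V → V/V.
B-D-F-G: dominant seventh chord on G = scale degree 5 → V65.
C-Eb-G: minor triad on C = scale degree 1 → i.

i6 - viio - VI - V/V - V65 - i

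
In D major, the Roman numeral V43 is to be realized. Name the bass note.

V in D major has root A; the chord is A-C#-E-G.
The figure 43 means second inversion — the fifth is in the bass.

E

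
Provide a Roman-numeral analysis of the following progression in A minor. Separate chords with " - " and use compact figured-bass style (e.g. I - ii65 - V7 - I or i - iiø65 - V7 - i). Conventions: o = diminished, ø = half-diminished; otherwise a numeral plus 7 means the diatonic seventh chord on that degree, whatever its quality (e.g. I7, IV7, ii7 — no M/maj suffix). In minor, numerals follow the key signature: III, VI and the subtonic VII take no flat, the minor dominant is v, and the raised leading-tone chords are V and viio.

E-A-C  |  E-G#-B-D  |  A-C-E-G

i64 - V7 - i7

E-A-C: minor triad on A = scale degree 1 → i64.
E-G#-B-D: dominant seventh chord on E = scale degree 5 → V7.
A-C-E-G: minor seventh chord on A = scale degree 1 → i7.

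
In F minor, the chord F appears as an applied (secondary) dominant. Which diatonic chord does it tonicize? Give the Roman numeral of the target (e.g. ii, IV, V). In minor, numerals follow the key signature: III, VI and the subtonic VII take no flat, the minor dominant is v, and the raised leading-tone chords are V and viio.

The chord is a major triad on F.
A dominant resolves down a perfect fifth: F → Bb. In F minor, Bb is scale degree 4, i.e. iv.

iv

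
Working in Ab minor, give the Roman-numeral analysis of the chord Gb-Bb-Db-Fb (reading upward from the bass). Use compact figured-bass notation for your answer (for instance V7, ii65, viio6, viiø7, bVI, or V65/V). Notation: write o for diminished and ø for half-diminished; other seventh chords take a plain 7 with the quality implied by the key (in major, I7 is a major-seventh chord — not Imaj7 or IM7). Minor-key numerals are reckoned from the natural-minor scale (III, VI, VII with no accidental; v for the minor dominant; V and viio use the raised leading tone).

Stacked in thirds the chord is Gb-Bb-Db-Fb: a dominant seventh chord on Gb.
Gb is scale degree 7 in Ab minor, and a dominant seventh chord on that degree is written VII7.

VII7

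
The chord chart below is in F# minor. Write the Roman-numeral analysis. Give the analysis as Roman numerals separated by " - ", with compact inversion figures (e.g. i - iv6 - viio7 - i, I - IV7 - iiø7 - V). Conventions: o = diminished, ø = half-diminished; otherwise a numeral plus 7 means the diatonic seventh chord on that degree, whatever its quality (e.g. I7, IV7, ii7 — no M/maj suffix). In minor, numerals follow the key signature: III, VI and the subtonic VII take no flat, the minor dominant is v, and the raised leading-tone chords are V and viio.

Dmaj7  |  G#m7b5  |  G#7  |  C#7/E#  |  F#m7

VI7 - iiø7 - V7/V - V65 - i7

Dmaj7: root D is the submediant; major seventh chord there is VI7.
G#m7b5: root G# is the supertonic; half-diminished seventh chord there is iiø7.
G#7: a dominant seventh chord on G#, the applied dominant of V → V7/V.
C#7/E# has root C#, degree 5 in F# minor, so V65.
F#m7: minor seventh chord on F# = scale degree 1 → i7.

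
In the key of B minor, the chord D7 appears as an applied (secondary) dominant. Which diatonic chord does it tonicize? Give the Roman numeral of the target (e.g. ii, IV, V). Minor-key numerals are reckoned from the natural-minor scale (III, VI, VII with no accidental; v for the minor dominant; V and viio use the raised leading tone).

VI

The chord is a dominant seventh chord on D.
A dominant resolves down a perfect fifth: D → G. In B minor, G is scale degree 6, i.e. VI.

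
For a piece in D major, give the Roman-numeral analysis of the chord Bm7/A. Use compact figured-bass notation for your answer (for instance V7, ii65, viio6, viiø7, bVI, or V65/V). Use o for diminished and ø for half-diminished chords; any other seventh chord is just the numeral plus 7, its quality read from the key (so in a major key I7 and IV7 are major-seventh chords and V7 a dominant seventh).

The pitches B-D-F#-A form a minor seventh chord rooted on B.
B is scale degree 6 in D major, and a minor seventh chord on that degree is written vi7.
With A in the bass the chord is in third inversion, so the figured bass is 42.

vi42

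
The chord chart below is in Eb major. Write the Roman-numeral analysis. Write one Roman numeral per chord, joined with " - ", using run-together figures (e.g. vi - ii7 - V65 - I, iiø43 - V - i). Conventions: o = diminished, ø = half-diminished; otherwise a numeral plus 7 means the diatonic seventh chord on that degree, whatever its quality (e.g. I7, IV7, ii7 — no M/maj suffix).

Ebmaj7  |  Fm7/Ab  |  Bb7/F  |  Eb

Ebmaj7: root Eb is the tonic; major seventh chord there is I7.
Fm7/Ab: minor seventh chord on F = scale degree 2 → ii65.
Bb7/F: dominant seventh chord on Bb = scale degree 5 → V43.
Eb: major triad on Eb = scale degree 1 → I.

I7 - ii65 - V43 - I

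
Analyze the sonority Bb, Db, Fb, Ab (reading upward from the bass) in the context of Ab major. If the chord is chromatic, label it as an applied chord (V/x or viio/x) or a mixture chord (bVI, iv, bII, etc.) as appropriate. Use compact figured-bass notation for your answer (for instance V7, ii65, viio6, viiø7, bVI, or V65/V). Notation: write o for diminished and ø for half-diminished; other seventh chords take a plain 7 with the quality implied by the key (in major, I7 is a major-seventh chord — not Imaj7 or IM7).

iiø7

Stacked in thirds the chord is Bb-Db-Fb-Ab: a half-diminished seventh chord on Bb.
Bb is the second degree of Ab major. This is the half-diminished supertonic seventh, borrowed from the parallel minor.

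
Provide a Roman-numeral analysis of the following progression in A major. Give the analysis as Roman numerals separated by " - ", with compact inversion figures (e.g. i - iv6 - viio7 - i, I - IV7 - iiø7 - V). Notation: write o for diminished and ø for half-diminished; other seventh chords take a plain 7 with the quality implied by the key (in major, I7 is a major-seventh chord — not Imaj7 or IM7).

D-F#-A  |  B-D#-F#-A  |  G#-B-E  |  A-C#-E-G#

D-F#-A: root D is the subdominant; major triad there is IV.
B-D#-F#-A is the secondary dominant of V (dominant seventh chord on B): V7/V.
G#-B-E: root E is the dominant; major triad there is V6.
A-C#-E-G#: major seventh chord on A = scale degree 1 → I7.

IV - V7/V - V6 - I7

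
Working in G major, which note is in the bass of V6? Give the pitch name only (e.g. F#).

F#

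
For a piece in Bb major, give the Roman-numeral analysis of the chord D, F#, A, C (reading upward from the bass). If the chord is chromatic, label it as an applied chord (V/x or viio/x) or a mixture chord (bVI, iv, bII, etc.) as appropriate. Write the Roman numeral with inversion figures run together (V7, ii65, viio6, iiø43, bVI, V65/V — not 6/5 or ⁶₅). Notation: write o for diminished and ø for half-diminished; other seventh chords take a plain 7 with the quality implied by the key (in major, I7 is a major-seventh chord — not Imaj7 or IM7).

V7/vi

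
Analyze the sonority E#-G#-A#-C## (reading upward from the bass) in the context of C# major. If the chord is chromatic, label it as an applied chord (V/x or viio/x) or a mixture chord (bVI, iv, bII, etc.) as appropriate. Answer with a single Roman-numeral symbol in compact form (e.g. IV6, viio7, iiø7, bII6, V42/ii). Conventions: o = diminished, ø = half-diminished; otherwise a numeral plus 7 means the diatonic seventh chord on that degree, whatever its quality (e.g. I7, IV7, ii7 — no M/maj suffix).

V43/ii

Stacked in thirds the chord is A#-C##-E#-G#: a dominant seventh chord on A#.
A# is not a diatonic chord root with this quality in C# major, but it lies a perfect fifth above D# (ii), so the chord functions as an applied dominant of ii.
With E# in the bass the chord is in second inversion, so the figured bass is 43.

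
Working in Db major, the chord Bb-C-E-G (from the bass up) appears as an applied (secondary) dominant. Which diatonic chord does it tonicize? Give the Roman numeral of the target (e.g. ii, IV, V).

The chord is a dominant seventh chord on C.
A dominant resolves down a perfect fifth: C → F. In Db major, F is scale degree 3, i.e. iii.

iii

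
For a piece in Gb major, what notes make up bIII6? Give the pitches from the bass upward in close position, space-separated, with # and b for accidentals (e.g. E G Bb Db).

Db Fb Bbb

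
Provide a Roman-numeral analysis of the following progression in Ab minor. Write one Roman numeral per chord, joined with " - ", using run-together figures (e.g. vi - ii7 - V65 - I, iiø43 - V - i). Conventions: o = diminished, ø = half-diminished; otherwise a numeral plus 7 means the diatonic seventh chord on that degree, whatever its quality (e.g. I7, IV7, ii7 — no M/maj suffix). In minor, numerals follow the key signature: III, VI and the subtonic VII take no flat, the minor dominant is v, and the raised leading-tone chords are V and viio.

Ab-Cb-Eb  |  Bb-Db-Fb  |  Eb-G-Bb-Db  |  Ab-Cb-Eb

i - iio - V7 - i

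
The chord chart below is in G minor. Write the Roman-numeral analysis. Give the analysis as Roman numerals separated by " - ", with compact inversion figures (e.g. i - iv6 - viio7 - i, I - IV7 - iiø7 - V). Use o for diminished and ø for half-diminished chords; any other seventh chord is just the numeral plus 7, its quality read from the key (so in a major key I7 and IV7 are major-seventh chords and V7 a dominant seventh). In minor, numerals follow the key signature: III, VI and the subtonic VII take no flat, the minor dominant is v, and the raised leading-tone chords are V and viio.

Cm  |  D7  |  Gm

Cm: root C is the subdominant; minor triad there is iv.
D7: dominant seventh chord on D = scale degree 5 → V7.
Gm: root G is the tonic; minor triad there is i.

iv - V7 - i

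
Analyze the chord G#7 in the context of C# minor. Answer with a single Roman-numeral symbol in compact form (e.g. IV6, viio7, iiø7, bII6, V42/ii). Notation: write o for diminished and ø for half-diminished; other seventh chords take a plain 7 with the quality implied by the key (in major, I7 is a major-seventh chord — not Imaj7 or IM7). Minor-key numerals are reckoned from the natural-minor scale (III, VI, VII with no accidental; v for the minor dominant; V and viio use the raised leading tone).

V7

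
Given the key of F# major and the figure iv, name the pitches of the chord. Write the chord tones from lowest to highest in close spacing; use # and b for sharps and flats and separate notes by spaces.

iv is the minor subdominant, borrowed from the parallel minor. In F# major that root is B.
So the chord is B-D-F#, a minor triad.

B D F#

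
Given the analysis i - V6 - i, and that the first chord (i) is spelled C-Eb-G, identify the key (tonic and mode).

i is given as C-Eb-G — a minor triad with root C.
If C is scale degree 1 and the mode makes that degree carry a minor triad, the tonic is C and the mode is minor.

C minor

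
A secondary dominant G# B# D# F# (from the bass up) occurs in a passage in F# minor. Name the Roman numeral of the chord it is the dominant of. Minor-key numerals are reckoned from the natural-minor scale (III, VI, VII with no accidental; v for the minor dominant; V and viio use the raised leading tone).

V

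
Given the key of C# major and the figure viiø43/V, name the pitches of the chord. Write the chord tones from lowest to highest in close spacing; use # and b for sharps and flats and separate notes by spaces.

C# E# F## A#

viiø43/V is a secondary leading-tone chord. The target V is G# in C# major; the applied chord is rooted a semitone below, on F##.
Building a half-diminished seventh chord on F## gives F##-A#-C#-E#.
With the 43 figure the chord is in second inversion; from the bass C# upward in close position it reads C#-E#-F##-A#.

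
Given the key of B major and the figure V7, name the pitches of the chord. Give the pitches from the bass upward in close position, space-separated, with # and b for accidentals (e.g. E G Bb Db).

F# A# C# E

The numeral's case and figure indicate a dominant seventh chord. In B major its root, the dominant, is F#.
Stacking thirds from F# gives F#-A#-C#-E.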